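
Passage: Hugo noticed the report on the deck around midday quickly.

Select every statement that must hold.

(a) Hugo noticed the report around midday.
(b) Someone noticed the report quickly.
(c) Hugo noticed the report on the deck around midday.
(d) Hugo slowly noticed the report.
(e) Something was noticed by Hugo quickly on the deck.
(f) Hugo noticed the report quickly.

(a) Entailed — the original entails any weakening of itself; this just drops 'on the deck', 'quickly'.
(b) Entailed — this follows by dropping conjuncts from the noticing event's description.
(c) Entailed — dropping 'quickly' leaves a sub-description the original still satisfies.
(d) Not entailed — 'slowly' adds a manner not in (and inconsistent with) the original.
(e) Entailed — dropping 'around midday' and generalizing the patient leaves a sub-description the original still satisfies.
(f) Entailed — this follows by dropping conjuncts from the noticing event's description.

(a), (b), (c), (e), (f)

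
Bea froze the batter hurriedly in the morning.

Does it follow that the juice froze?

Nothing is said about any juice; only the batter is affected.

no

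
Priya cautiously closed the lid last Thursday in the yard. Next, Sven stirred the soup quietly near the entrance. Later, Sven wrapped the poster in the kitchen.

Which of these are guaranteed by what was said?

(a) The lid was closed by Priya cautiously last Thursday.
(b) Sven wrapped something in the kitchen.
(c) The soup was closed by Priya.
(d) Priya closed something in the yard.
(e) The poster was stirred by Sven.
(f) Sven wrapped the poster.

(a), (b), (d), (f)

(a) Entailed — the original entails any weakening of itself; this just drops 'in the yard'.
(b) Entailed — every conjunct here is already in the original wrapping event.
(c) Not entailed — Priya closed the lid, not the soup; the soup belongs to the stirring event.
(d) Entailed — every conjunct here is already in the original closing event.
(e) Not entailed — Sven stirred the soup, not the poster; the poster belongs to the wrapping event.
(f) Entailed — this follows by dropping conjuncts from the wrapping event's description.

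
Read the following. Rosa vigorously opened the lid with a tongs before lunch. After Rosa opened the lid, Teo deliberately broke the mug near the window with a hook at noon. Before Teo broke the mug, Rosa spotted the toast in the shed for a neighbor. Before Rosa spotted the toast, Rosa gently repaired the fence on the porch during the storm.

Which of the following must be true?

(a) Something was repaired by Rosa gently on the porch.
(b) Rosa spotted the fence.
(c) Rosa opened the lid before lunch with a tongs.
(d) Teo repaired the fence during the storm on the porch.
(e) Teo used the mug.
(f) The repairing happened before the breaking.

(a), (c), (f)

(a) Entailed — every conjunct here is already in the original repairing event.
(b) Not entailed — Rosa spotted the toast, not the fence; the fence belongs to the repairing event.
(c) Entailed — dropping 'vigorously' leaves a sub-description the original still satisfies.
(d) Not entailed — the passage has Rosa repairing the fence, not Teo.
(e) Not entailed — the mug is the patient, not an instrument — Teo used a hook.
(f) Entailed — the narrative places the repairing before the breaking.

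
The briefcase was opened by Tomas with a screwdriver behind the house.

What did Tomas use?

'with a screwdriver' marks the instrument of the opening event.

a screwdriver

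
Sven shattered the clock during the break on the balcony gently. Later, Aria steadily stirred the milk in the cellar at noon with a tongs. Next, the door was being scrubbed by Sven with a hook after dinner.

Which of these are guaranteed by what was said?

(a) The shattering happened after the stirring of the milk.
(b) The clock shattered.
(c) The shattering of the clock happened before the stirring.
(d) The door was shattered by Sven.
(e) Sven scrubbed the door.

(a) Not entailed — the narrative places the shattering before the stirring, not after.
(b) Entailed — 'Sven shattered the clock' is causative; it entails the inchoative 'the clock shattered'.
(c) Entailed — the narrative places the shattering before the stirring.
(d) Not entailed — Sven shattered the clock, not the door; the door belongs to the scrubbing event.
(e) Entailed — 'scrub' is an activity; 'was scrubbing' entails that some scrubbing happened, so 'scrubbed' holds.

(b), (c), (e)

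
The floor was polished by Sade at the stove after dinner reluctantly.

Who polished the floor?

Sade

'Sade' marks the agent of the polishing event.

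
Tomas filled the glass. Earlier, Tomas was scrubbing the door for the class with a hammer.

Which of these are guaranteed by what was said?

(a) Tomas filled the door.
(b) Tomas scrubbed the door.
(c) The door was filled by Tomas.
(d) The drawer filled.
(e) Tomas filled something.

(a) Not entailed — Tomas filled the glass, not the door; the door belongs to the scrubbing event.
(b) Entailed — 'scrub' is an activity; 'was scrubbing' entails that some scrubbing happened, so 'scrubbed' holds.
(c) Not entailed — Tomas filled the glass, not the door; the door belongs to the scrubbing event.
(d) Not entailed — the glass is what filled, not the drawer.
(e) Entailed — the original entails any weakening of itself; this just generalizes the patient.

(b), (e)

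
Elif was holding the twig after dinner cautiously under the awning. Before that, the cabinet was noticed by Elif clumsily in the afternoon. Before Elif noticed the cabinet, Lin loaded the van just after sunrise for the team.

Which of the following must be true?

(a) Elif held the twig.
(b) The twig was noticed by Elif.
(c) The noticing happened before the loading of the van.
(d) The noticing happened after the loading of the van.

(a), (d)

(a) Entailed — 'hold' is an activity; 'was holding' entails that some holding happened, so 'held' holds.
(b) Not entailed — Elif noticed the cabinet, not the twig; the twig belongs to the holding event.
(c) Not entailed — the narrative places the loading before the noticing, not after.
(d) Entailed — the narrative places the loading before the noticing.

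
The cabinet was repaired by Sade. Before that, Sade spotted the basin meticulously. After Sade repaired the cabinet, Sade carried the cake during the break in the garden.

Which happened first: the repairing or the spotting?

The connectives place the spotting before the repairing.

the spotting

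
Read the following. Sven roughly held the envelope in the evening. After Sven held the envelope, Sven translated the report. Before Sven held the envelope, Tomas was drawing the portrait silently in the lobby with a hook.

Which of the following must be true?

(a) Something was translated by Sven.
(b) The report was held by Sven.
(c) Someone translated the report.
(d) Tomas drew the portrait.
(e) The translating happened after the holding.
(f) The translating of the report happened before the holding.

(a) Entailed — every conjunct here is already in the original translating event.
(b) Not entailed — Sven held the envelope, not the report; the report belongs to the translating event.
(c) Entailed — every conjunct here is already in the original translating event.
(d) Not entailed — 'was drawing' is progressive on an accomplishment; it does not entail the completed 'drew'.
(e) Entailed — the narrative places the holding before the translating.
(f) Not entailed — the narrative places the holding before the translating, not after.

(a), (c), (e)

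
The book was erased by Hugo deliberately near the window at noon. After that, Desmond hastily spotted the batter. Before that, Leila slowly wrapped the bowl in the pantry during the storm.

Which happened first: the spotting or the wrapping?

the wrapping

The connectives place the wrapping before the spotting.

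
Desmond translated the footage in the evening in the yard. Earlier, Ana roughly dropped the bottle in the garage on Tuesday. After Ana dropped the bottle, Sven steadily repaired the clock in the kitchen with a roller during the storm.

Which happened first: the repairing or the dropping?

the dropping

The connectives place the dropping before the repairing.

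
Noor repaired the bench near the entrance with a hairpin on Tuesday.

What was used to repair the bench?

a hairpin

'with a hairpin' marks the instrument of the repairing event.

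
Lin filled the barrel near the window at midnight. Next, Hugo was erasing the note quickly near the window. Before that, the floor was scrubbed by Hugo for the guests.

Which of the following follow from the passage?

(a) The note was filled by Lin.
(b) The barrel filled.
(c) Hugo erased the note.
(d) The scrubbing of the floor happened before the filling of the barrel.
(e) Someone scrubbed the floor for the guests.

(a) Not entailed — Lin filled the barrel, not the note; the note belongs to the erasing event.
(b) Entailed — 'Lin filled the barrel' is causative; it entails the inchoative 'the barrel filled'.
(c) Not entailed — 'was erasing' is progressive on an accomplishment; it does not entail the completed 'erased'.
(d) Not entailed — the narrative doesn't order the scrubbing relative to the filling.
(e) Entailed — the original entails any weakening of itself; this just generalizes the agent.

(b), (e)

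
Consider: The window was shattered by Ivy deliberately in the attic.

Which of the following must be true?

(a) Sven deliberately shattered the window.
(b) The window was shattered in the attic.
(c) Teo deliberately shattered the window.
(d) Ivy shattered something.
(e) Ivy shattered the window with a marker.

(a) Not entailed — the passage has Ivy shattering the window, not Sven.
(b) Entailed — dropping 'deliberately' and generalizing the agent leaves a sub-description the original still satisfies.
(c) Not entailed — the passage has Ivy shattering the window, not Teo.
(d) Entailed — this follows by dropping conjuncts from the shattering event's description.
(e) Not entailed — 'with a marker' adds information not in the original event.

(b), (d)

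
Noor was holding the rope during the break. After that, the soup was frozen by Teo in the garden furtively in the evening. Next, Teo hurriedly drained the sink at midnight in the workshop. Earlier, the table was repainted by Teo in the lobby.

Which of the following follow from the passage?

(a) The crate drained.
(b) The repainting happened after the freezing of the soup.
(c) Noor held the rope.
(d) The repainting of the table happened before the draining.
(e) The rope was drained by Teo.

(a) Not entailed — the sink is what drained, not the crate.
(b) Not entailed — the narrative doesn't order the freezing relative to the repainting.
(c) Entailed — 'hold' is an activity; 'was holding' entails that some holding happened, so 'held' holds.
(d) Entailed — the narrative places the repainting before the draining.
(e) Not entailed — Teo drained the sink, not the rope; the rope belongs to the holding event.

(c), (d)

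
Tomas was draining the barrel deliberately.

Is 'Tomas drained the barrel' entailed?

'was draining' is progressive; for an accomplishment like 'drain the barrel', it doesn't entail completion.

no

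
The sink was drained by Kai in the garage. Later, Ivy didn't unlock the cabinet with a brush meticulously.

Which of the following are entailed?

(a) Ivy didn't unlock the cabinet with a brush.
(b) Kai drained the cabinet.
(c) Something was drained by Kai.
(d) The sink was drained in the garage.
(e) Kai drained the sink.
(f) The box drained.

(c), (d), (e)

(a) Not entailed — dropping 'meticulously' under negation is not valid — the original leaves open that Ivy unlocked the cabinet some other way.
(b) Not entailed — Kai drained the sink, not the cabinet; the cabinet belongs to the unlocking event.
(c) Entailed — dropping 'in the garage' and generalizing the patient leaves a sub-description the original still satisfies.
(d) Entailed — every conjunct here is already in the original draining event.
(e) Entailed — the original entails any weakening of itself; this just drops 'in the garage'.
(f) Not entailed — the sink is what drained, not the box.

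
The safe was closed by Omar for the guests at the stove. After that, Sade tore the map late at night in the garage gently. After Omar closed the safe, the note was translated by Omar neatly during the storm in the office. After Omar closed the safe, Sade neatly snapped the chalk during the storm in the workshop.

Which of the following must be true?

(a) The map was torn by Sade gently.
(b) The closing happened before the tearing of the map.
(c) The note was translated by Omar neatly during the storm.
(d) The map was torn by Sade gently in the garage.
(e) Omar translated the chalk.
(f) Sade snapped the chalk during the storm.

(a), (b), (c), (d), (f)

(a) Entailed — dropping 'in the garage', 'late at night' leaves a sub-description the original still satisfies.
(b) Entailed — the narrative places the closing before the tearing.
(c) Entailed — every conjunct here is already in the original translating event.
(d) Entailed — the original entails any weakening of itself; this just drops 'late at night'.
(e) Not entailed — Omar translated the note, not the chalk; the chalk belongs to the snapping event.
(f) Entailed — dropping 'in the workshop', 'neatly' leaves a sub-description the original still satisfies.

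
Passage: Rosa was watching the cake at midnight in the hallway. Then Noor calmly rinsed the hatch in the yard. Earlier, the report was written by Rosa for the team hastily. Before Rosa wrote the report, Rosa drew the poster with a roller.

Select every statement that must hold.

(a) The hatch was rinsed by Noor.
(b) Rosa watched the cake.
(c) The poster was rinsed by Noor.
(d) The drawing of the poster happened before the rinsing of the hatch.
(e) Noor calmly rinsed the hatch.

(a) Entailed — dropping 'in the yard', 'calmly' leaves a sub-description the original still satisfies.
(b) Entailed — 'watch' is an activity; 'was watching' entails that some watching happened, so 'watched' holds.
(c) Not entailed — Noor rinsed the hatch, not the poster; the poster belongs to the drawing event.
(d) Entailed — the narrative places the drawing before the rinsing.
(e) Entailed — the original entails any weakening of itself; this just drops 'in the yard'.

(a), (b), (d), (e)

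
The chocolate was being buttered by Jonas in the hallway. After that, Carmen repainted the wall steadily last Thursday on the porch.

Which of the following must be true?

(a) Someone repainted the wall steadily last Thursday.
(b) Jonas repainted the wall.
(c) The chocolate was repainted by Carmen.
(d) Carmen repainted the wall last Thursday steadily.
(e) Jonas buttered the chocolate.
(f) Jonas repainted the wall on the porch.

(a) Entailed — this follows by dropping conjuncts from the repainting event's description.
(b) Not entailed — the passage has Carmen repainting the wall, not Jonas.
(c) Not entailed — Carmen repainted the wall, not the chocolate; the chocolate belongs to the buttering event.
(d) Entailed — the original entails any weakening of itself; this just drops 'on the porch'.
(e) Not entailed — 'was buttering' is progressive on an accomplishment; it does not entail the completed 'buttered'.
(f) Not entailed — the passage has Carmen repainting the wall, not Jonas.

(a), (d)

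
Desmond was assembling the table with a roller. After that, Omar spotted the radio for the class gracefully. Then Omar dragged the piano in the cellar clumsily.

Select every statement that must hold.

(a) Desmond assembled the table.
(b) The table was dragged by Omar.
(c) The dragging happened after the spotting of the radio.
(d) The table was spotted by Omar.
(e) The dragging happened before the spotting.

(a) Not entailed — 'was assembling' is progressive on an accomplishment; it does not entail the completed 'assembled'.
(b) Not entailed — Omar dragged the piano, not the table; the table belongs to the assembling event.
(c) Entailed — the narrative places the spotting before the dragging.
(d) Not entailed — Omar spotted the radio, not the table; the table belongs to the assembling event.
(e) Not entailed — the narrative places the spotting before the dragging, not after.

(c)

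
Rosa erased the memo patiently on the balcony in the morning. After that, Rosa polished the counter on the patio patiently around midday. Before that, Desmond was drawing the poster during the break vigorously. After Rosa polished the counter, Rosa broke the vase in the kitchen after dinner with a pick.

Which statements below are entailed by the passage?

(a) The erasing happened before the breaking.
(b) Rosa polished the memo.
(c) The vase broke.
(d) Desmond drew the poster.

(a) Entailed — the narrative places the erasing before the breaking.
(b) Not entailed — Rosa polished the counter, not the memo; the memo belongs to the erasing event.
(c) Entailed — 'Rosa broke the vase' is causative; it entails the inchoative 'the vase broke'.
(d) Not entailed — 'was drawing' is progressive on an accomplishment; it does not entail the completed 'drew'.

(a), (c)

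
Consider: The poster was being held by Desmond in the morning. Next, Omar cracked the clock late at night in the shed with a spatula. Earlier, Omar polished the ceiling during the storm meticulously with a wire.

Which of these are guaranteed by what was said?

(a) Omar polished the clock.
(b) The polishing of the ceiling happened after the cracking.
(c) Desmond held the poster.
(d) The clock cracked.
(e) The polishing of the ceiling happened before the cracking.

(a) Not entailed — Omar polished the ceiling, not the clock; the clock belongs to the cracking event.
(b) Not entailed — the narrative places the polishing before the cracking, not after.
(c) Entailed — 'hold' is an activity; 'was holding' entails that some holding happened, so 'held' holds.
(d) Entailed — 'Omar cracked the clock' is causative; it entails the inchoative 'the clock cracked'.
(e) Entailed — the narrative places the polishing before the cracking.

(c), (d), (e)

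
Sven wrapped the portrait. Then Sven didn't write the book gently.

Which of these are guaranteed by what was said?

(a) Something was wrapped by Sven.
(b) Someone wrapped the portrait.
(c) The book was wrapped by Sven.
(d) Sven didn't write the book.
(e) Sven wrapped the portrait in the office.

(a), (b)

(a) Entailed — every conjunct here is already in the original wrapping event.
(b) Entailed — every conjunct here is already in the original wrapping event.
(c) Not entailed — Sven wrapped the portrait, not the book; the book belongs to the writing event.
(d) Not entailed — dropping 'gently' under negation is not valid — the original leaves open that Sven wrote the book some other way.
(e) Not entailed — 'in the office' adds information not in the original event.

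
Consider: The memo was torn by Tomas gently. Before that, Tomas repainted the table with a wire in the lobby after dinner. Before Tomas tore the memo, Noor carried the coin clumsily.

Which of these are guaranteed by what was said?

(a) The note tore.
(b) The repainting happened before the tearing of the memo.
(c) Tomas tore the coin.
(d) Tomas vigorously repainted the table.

(b)

(a) Not entailed — the memo is what tore, not the note.
(b) Entailed — the narrative places the repainting before the tearing.
(c) Not entailed — Tomas tore the memo, not the coin; the coin belongs to the carrying event.
(d) Not entailed — 'vigorously' adds information not in the original event.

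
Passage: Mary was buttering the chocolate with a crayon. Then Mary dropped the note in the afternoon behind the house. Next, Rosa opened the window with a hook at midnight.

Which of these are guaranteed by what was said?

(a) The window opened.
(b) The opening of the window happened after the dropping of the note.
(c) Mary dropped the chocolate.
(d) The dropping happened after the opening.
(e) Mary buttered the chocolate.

(a), (b)

(a) Entailed — 'Rosa opened the window' is causative; it entails the inchoative 'the window opened'.
(b) Entailed — the narrative places the dropping before the opening.
(c) Not entailed — Mary dropped the note, not the chocolate; the chocolate belongs to the buttering event.
(d) Not entailed — the narrative places the dropping before the opening, not after.
(e) Not entailed — 'was buttering' is progressive on an accomplishment; it does not entail the completed 'buttered'.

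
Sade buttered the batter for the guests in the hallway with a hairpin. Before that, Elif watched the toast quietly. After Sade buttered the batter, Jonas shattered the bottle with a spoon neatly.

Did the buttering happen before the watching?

The narrative orders the watching before the buttering.

no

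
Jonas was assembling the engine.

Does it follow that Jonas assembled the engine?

'was assembling' is progressive; for an accomplishment like 'assemble the engine', it doesn't entail completion.

no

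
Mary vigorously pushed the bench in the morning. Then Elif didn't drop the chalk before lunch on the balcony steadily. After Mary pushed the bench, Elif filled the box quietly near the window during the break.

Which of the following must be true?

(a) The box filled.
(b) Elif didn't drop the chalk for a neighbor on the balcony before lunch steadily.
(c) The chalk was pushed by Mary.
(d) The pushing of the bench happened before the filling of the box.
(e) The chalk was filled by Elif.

(a), (b), (d)

(a) Entailed — 'Elif filled the box' is causative; it entails the inchoative 'the box filled'.
(b) Entailed — under negation, adding a further restriction is entailed: if no such dropping event occurred, none occurred for a neighbor either.
(c) Not entailed — Mary pushed the bench, not the chalk; the chalk belongs to the dropping event.
(d) Entailed — the narrative places the pushing before the filling.
(e) Not entailed — Elif filled the box, not the chalk; the chalk belongs to the dropping event.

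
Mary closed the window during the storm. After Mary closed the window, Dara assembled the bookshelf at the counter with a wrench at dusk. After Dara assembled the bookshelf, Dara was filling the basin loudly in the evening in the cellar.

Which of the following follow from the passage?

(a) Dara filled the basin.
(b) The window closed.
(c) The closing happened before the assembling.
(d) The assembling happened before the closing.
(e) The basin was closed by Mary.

(b), (c)

(a) Not entailed — 'was filling' is progressive on an accomplishment; it does not entail the completed 'filled'.
(b) Entailed — 'Mary closed the window' is causative; it entails the inchoative 'the window closed'.
(c) Entailed — the narrative places the closing before the assembling.
(d) Not entailed — the narrative places the closing before the assembling, not after.
(e) Not entailed — Mary closed the window, not the basin; the basin belongs to the filling event.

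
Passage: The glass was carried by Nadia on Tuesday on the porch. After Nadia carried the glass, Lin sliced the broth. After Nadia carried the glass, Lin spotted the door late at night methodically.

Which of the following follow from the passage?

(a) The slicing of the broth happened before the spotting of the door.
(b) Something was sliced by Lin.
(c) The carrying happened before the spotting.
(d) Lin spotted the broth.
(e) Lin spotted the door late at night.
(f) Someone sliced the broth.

(b), (c), (e), (f)

(a) Not entailed — the narrative doesn't order the slicing relative to the spotting.
(b) Entailed — the original entails any weakening of itself; this just generalizes the patient.
(c) Entailed — the narrative places the carrying before the spotting.
(d) Not entailed — Lin spotted the door, not the broth; the broth belongs to the slicing event.
(e) Entailed — every conjunct here is already in the original spotting event.
(f) Entailed — generalizing the agent leaves a sub-description the original still satisfies.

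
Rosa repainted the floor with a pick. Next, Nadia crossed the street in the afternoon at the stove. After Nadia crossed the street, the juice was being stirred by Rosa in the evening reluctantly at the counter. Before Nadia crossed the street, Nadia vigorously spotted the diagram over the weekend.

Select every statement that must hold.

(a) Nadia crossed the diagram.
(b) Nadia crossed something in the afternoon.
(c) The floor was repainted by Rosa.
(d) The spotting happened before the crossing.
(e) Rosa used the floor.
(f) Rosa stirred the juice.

(b), (c), (d), (f)

(a) Not entailed — Nadia crossed the street, not the diagram; the diagram belongs to the spotting event.
(b) Entailed — this follows by dropping conjuncts from the crossing event's description.
(c) Entailed — the original entails any weakening of itself; this just drops 'with a pick'.
(d) Entailed — the narrative places the spotting before the crossing.
(e) Not entailed — the floor is the patient, not an instrument — Rosa used a pick.
(f) Entailed — 'stir' is an activity; 'was stirring' entails that some stirring happened, so 'stirred' holds.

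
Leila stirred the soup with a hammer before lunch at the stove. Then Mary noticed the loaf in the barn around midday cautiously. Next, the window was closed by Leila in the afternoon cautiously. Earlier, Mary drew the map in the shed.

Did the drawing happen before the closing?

yes

The narrative orders the drawing before the closing.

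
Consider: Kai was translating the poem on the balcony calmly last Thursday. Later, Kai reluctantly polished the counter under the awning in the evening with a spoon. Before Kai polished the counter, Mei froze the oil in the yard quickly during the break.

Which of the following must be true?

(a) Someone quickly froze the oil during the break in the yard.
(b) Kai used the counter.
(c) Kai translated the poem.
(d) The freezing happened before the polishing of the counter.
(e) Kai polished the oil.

(a) Entailed — this follows by dropping conjuncts from the freezing event's description.
(b) Not entailed — the counter is the patient, not an instrument — Kai used a spoon.
(c) Not entailed — 'was translating' is progressive on an accomplishment; it does not entail the completed 'translated'.
(d) Entailed — the narrative places the freezing before the polishing.
(e) Not entailed — Kai polished the counter, not the oil; the oil belongs to the freezing event.

(a), (d)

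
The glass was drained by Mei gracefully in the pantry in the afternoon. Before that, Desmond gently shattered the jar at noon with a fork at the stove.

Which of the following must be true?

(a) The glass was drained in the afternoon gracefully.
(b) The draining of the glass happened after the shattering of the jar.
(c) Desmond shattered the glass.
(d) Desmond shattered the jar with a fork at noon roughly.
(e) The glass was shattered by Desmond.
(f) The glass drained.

(a) Entailed — every conjunct here is already in the original draining event.
(b) Entailed — the narrative places the shattering before the draining.
(c) Not entailed — Desmond shattered the jar, not the glass; the glass belongs to the draining event.
(d) Not entailed — 'roughly' adds a manner not in (and inconsistent with) the original.
(e) Not entailed — Desmond shattered the jar, not the glass; the glass belongs to the draining event.
(f) Entailed — 'Mei drained the glass' is causative; it entails the inchoative 'the glass drained'.

(a), (b), (f)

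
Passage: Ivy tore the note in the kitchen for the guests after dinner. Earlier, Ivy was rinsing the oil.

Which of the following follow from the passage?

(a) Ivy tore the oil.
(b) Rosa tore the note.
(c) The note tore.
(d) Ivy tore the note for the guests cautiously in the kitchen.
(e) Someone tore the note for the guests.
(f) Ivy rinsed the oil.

(a) Not entailed — Ivy tore the note, not the oil; the oil belongs to the rinsing event.
(b) Not entailed — the passage has Ivy tearing the note, not Rosa.
(c) Entailed — 'Ivy tore the note' is causative; it entails the inchoative 'the note tore'.
(d) Not entailed — 'cautiously' adds information not in the original event.
(e) Entailed — the original entails any weakening of itself; this just drops 'after dinner', 'in the kitchen' and generalizes the agent.
(f) Entailed — 'rinse' is an activity; 'was rinsing' entails that some rinsing happened, so 'rinsed' holds.

(c), (e), (f)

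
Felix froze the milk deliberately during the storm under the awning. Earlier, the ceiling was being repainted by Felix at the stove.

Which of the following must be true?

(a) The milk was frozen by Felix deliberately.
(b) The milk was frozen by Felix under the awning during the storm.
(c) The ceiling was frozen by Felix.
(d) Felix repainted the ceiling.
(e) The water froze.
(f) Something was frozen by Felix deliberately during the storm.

(a), (b), (f)

(a) Entailed — every conjunct here is already in the original freezing event.
(b) Entailed — the original entails any weakening of itself; this just drops 'deliberately'.
(c) Not entailed — Felix froze the milk, not the ceiling; the ceiling belongs to the repainting event.
(d) Not entailed — 'was repainting' is progressive on an accomplishment; it does not entail the completed 'repainted'.
(e) Not entailed — the milk is what froze, not the water.
(f) Entailed — dropping 'under the awning' and generalizing the patient leaves a sub-description the original still satisfies.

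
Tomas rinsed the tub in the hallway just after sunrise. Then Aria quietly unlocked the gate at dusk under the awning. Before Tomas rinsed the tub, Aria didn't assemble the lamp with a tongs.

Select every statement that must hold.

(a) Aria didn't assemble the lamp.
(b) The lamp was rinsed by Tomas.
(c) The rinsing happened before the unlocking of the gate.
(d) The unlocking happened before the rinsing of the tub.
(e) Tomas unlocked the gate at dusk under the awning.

(c)

(a) Not entailed — dropping 'with a tongs' under negation is not valid — the original leaves open that Aria assembled the lamp some other way.
(b) Not entailed — Tomas rinsed the tub, not the lamp; the lamp belongs to the assembling event.
(c) Entailed — the narrative places the rinsing before the unlocking.
(d) Not entailed — the narrative places the rinsing before the unlocking, not after.
(e) Not entailed — the passage has Aria unlocking the gate, not Tomas.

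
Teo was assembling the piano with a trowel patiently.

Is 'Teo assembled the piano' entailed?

'was assembling' is progressive; for an accomplishment like 'assemble the piano', it doesn't entail completion.

no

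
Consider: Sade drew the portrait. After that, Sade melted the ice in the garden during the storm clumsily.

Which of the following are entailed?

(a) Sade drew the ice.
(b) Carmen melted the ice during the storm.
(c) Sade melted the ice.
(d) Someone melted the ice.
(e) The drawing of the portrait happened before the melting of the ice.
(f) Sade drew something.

(c), (d), (e), (f)

(a) Not entailed — Sade drew the portrait, not the ice; the ice belongs to the melting event.
(b) Not entailed — the passage has Sade melting the ice, not Carmen.
(c) Entailed — dropping 'in the garden', 'clumsily', 'during the storm' leaves a sub-description the original still satisfies.
(d) Entailed — dropping 'in the garden', 'clumsily', 'during the storm' and generalizing the agent leaves a sub-description the original still satisfies.
(e) Entailed — the narrative places the drawing before the melting.
(f) Entailed — the original entails any weakening of itself; this just generalizes the patient.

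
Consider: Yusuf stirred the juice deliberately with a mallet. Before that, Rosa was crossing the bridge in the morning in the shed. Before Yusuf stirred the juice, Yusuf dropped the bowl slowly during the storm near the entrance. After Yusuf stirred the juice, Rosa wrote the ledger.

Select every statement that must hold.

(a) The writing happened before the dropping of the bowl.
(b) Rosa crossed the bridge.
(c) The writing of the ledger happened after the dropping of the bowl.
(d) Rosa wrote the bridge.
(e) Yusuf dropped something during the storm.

(a) Not entailed — the narrative places the dropping before the writing, not after.
(b) Not entailed — 'was crossing' is progressive on an accomplishment; it does not entail the completed 'crossed'.
(c) Entailed — the narrative places the dropping before the writing.
(d) Not entailed — Rosa wrote the ledger, not the bridge; the bridge belongs to the crossing event.
(e) Entailed — this follows by dropping conjuncts from the dropping event's description.

(c), (e)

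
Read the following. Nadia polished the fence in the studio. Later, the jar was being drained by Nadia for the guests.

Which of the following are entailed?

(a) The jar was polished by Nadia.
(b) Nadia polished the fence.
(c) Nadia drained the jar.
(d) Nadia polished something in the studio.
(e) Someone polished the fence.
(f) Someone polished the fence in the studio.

(b), (d), (e), (f)

(a) Not entailed — Nadia polished the fence, not the jar; the jar belongs to the draining event.
(b) Entailed — every conjunct here is already in the original polishing event.
(c) Not entailed — 'was draining' is progressive on an accomplishment; it does not entail the completed 'drained'.
(d) Entailed — this follows by dropping conjuncts from the polishing event's description.
(e) Entailed — the original entails any weakening of itself; this just drops 'in the studio' and generalizes the agent.
(f) Entailed — the original entails any weakening of itself; this just generalizes the agent.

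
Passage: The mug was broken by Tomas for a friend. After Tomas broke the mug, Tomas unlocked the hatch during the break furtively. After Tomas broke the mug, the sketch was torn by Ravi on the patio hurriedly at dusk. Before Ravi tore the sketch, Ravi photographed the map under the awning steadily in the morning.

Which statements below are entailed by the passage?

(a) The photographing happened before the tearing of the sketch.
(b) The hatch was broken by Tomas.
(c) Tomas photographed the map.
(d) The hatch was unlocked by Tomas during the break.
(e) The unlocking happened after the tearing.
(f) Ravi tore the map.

(a), (d)

(a) Entailed — the narrative places the photographing before the tearing.
(b) Not entailed — Tomas broke the mug, not the hatch; the hatch belongs to the unlocking event.
(c) Not entailed — the passage has Ravi photographing the map, not Tomas.
(d) Entailed — the original entails any weakening of itself; this just drops 'furtively'.
(e) Not entailed — the narrative doesn't order the tearing relative to the unlocking.
(f) Not entailed — Ravi tore the sketch, not the map; the map belongs to the photographing event.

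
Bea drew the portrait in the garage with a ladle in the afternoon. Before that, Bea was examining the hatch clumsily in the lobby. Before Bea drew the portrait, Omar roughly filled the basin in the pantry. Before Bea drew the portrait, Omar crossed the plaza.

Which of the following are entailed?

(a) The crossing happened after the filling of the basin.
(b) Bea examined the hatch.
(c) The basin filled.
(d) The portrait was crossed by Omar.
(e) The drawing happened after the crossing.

(a) Not entailed — the narrative doesn't order the filling relative to the crossing.
(b) Entailed — 'examine' is an activity; 'was examining' entails that some examining happened, so 'examined' holds.
(c) Entailed — 'Omar filled the basin' is causative; it entails the inchoative 'the basin filled'.
(d) Not entailed — Omar crossed the plaza, not the portrait; the portrait belongs to the drawing event.
(e) Entailed — the narrative places the crossing before the drawing.

(b), (c), (e)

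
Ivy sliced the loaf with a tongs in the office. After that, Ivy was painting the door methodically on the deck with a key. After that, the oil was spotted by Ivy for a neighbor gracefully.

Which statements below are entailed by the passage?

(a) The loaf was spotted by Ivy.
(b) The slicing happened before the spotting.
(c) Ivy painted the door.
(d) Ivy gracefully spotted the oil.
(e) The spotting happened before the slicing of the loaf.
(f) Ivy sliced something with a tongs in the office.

(a) Not entailed — Ivy spotted the oil, not the loaf; the loaf belongs to the slicing event.
(b) Entailed — the narrative places the slicing before the spotting.
(c) Not entailed — 'was painting' is progressive on an accomplishment; it does not entail the completed 'painted'.
(d) Entailed — this follows by dropping conjuncts from the spotting event's description.
(e) Not entailed — the narrative places the slicing before the spotting, not after.
(f) Entailed — the original entails any weakening of itself; this just generalizes the patient.

(b), (d), (f)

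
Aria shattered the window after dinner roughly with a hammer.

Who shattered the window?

Aria

'Aria' marks the agent of the shattering event.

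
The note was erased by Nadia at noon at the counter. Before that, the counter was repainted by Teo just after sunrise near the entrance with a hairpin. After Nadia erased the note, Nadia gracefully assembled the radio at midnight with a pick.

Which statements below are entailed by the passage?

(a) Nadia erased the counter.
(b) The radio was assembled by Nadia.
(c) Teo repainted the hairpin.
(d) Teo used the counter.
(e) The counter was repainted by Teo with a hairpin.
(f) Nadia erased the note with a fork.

(a) Not entailed — Nadia erased the note, not the counter; the counter belongs to the repainting event.
(b) Entailed — dropping 'gracefully', 'with a pick', 'at midnight' leaves a sub-description the original still satisfies.
(c) Not entailed — the hairpin is the instrument, not what was repainted.
(d) Not entailed — the counter is the patient, not an instrument — Teo used a hairpin.
(e) Entailed — every conjunct here is already in the original repainting event.
(f) Not entailed — 'with a fork' adds information not in the original event.

(b), (e)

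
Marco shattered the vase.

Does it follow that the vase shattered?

'Marco shattered the vase' is the causative; it entails the inchoative 'the vase shattered'.

yes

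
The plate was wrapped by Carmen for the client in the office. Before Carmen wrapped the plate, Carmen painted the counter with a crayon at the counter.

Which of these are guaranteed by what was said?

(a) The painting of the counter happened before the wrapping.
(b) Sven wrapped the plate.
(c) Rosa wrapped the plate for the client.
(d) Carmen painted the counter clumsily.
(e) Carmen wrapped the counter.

(a)

(a) Entailed — the narrative places the painting before the wrapping.
(b) Not entailed — the passage has Carmen wrapping the plate, not Sven.
(c) Not entailed — the passage has Carmen wrapping the plate, not Rosa.
(d) Not entailed — 'clumsily' adds information not in the original event.
(e) Not entailed — Carmen wrapped the plate, not the counter; the counter belongs to the painting event.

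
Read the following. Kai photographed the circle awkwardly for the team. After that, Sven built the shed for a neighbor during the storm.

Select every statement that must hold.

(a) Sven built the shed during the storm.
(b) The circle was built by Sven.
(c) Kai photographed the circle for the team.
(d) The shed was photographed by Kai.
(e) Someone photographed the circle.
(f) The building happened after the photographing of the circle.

(a) Entailed — dropping 'for a neighbor' leaves a sub-description the original still satisfies.
(b) Not entailed — Sven built the shed, not the circle; the circle belongs to the photographing event.
(c) Entailed — the original entails any weakening of itself; this just drops 'awkwardly'.
(d) Not entailed — Kai photographed the circle, not the shed; the shed belongs to the building event.
(e) Entailed — this follows by dropping conjuncts from the photographing event's description.
(f) Entailed — the narrative places the photographing before the building.

(a), (c), (e), (f)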